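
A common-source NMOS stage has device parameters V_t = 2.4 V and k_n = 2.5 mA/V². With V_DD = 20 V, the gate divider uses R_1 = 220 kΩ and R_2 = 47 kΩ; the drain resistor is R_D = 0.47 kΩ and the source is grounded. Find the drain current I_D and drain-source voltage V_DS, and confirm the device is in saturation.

V_G = V_DD·R_2/(R_1+R_2) = 20×47/267 = 3.52 V. With the source grounded, V_GS = V_G = 3.52 V.
Assume saturation: I_D = (k_n/2)(V_GS − V_t)² = (2.5/2)×(3.52 − 2.4)² = 1.25×1.12² = 1.57 mA.
V_DS = V_DD − I_D·R_D = 20 − 1.57×0.47 = 19.3 V.
Saturation requires V_DS ≥ V_GS − V_t = 1.12 V; 19.3 ≥ 1.12 ✓.

I_D ≈ 1.6 mA, V_DS ≈ 19 V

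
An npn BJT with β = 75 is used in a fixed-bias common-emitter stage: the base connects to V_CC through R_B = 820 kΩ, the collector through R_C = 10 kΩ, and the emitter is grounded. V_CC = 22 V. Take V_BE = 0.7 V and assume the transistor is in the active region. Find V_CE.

V_CE ≈ 2.5 V

Base loop: V_CC = I_B·R_B + V_BE, so I_B = (22 − 0.7)/820 kΩ = 0.026 mA.
In the active region I_C = β·I_B = 75 × 0.026 = 1.95 mA.
Collector loop: V_CE = V_CC − I_C·R_C = 22 − 1.95×10 = 2.52 V.
Since V_CE = 2.52 V > V_CE(sat) ≈ 0.2 V, the transistor is in the active region as assumed.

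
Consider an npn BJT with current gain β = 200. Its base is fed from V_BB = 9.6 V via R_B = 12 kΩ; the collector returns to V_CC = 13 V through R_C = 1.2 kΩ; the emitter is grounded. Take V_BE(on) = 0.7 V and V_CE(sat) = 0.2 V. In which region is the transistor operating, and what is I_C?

saturation; I_C ≈ 11 mA

Assume active: I_B = (9.6 − 0.7)/12 = 0.742 mA, giving I_C = β·I_B = 148 mA.
But then V_CE = 13 − 148×1.2 = -165 V < V_CE(sat) = 0.2 V — impossible in the active region.
So the transistor is saturated. With V_CE = 0.2 V, I_C = (V_CC − 0.2)/R_C = 12.8/1.2 = 10.7 mA.
Check: β·I_B = 148 mA > I_C = 10.7 mA, confirming saturation.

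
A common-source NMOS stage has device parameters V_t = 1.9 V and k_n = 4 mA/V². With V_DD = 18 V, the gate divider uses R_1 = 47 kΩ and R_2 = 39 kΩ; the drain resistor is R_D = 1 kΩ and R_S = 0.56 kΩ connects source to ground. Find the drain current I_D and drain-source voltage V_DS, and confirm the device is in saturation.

V_G = V_DD·R_2/(R_1+R_2) = 18×39/86 = 8.16 V.
Assume saturation: I_D = (k_n/2)(V_GS − V_t)² with V_GS = V_G − I_D·R_S = 8.16 − 0.56·I_D.
Substituting gives 0.627·I_D² − 15·I_D + 78.4 = 0, with roots I_D = 7.68 or 16.3 mA.
The root I_D = 16.3 mA gives V_GS = -0.953 V ≤ V_t, so take I_D = 7.68 mA.
Then V_GS = 3.86 V and V_DS = V_DD − I_D(R_D+R_S) = 18 − 7.68×1.56 = 6.01 V.
Saturation requires V_DS ≥ V_GS − V_t = 1.96 V; 6.01 ≥ 1.96 ✓.

I_D ≈ 7.7 mA, V_DS ≈ 6 V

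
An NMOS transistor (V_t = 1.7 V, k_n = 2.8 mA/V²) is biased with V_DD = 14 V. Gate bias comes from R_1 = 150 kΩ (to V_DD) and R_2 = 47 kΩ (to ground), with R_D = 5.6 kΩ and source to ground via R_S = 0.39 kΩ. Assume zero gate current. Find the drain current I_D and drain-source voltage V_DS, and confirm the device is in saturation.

V_G = V_DD·R_2/(R_1+R_2) = 14×47/197 = 3.34 V.
Assume saturation: I_D = (k_n/2)(V_GS − V_t)² with V_GS = V_G − I_D·R_S = 3.34 − 0.39·I_D.
Substituting gives 0.213·I_D² − 2.79·I_D + 3.77 = 0, with roots I_D = 1.53 or 11.6 mA.
The root I_D = 11.6 mA gives V_GS = -1.18 V ≤ V_t, so take I_D = 1.53 mA.
Then V_GS = 2.74 V and V_DS = V_DD − I_D(R_D+R_S) = 14 − 1.53×5.99 = 4.85 V.
Saturation requires V_DS ≥ V_GS − V_t = 1.04 V; 4.85 ≥ 1.04 ✓.

I_D ≈ 1.5 mA, V_DS ≈ 4.9 V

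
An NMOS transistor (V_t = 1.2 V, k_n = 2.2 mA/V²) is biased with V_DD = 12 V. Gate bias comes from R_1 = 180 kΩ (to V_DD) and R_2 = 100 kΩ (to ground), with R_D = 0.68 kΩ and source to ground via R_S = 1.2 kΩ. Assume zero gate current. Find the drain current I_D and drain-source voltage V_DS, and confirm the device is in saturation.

I_D ≈ 1.6 mA, V_DS ≈ 9 V

V_G = V_DD·R_2/(R_1+R_2) = 12×100/280 = 4.29 V.
Assume saturation: I_D = (k_n/2)(V_GS − V_t)² with V_GS = V_G − I_D·R_S = 4.29 − 1.2·I_D.
Substituting gives 1.58·I_D² − 9.15·I_D + 10.5 = 0, with roots I_D = 1.57 or 4.2 mA.
The root I_D = 4.2 mA gives V_GS = -0.754 V ≤ V_t, so take I_D = 1.57 mA.
Then V_GS = 2.4 V and V_DS = V_DD − I_D(R_D+R_S) = 12 − 1.57×1.88 = 9.04 V.
Saturation requires V_DS ≥ V_GS − V_t = 1.2 V; 9.04 ≥ 1.2 ✓.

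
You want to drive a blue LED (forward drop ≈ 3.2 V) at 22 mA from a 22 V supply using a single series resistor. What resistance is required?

The resistor drops V_S − V_D = 22 − 3.2 = 18.8 V at 22 mA.
R = 18.8 V / 22 mA = 0.855 kΩ.

R ≈ 0.85 kΩ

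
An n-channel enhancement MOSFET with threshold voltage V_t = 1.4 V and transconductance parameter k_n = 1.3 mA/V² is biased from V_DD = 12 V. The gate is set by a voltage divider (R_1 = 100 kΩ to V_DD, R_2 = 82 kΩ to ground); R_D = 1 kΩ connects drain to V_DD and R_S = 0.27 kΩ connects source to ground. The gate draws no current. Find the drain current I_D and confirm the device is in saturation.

V_G = V_DD·R_2/(R_1+R_2) = 12×82/182 = 5.41 V.
Assume saturation: I_D = (k_n/2)(V_GS − V_t)² with V_GS = V_G − I_D·R_S = 5.41 − 0.27·I_D.
Substituting gives 0.0474·I_D² − 2.41·I_D + 10.4 = 0, with roots I_D = 4.79 or 46 mA.
The root I_D = 46 mA gives V_GS = -7.01 V ≤ V_t, so take I_D = 4.79 mA.
Then V_GS = 4.11 V and V_DS = V_DD − I_D(R_D+R_S) = 12 − 4.79×1.27 = 5.92 V.
Saturation requires V_DS ≥ V_GS − V_t = 2.71 V; 5.92 ≥ 2.71 ✓.

I_D ≈ 4.8 mA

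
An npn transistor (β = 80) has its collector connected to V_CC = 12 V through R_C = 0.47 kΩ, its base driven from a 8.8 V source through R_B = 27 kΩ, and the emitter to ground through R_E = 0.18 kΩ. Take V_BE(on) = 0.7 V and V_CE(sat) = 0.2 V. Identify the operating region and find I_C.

Assume active. Base-emitter loop: I_B = (V_BB − V_BE)/(R_B + (β+1)R_E) = (8.8 − 0.7)/(27 + 81×0.18) = 0.195 mA.
I_C = β·I_B = 80×0.195 = 15.6 mA.
V_CE = V_CC − I_C·R_C − I_E·R_E = 12 − 15.6×0.47 − 15.8×0.18 = 1.84 V > V_CE(sat), so the active-region assumption holds.

active; I_C ≈ 16 mA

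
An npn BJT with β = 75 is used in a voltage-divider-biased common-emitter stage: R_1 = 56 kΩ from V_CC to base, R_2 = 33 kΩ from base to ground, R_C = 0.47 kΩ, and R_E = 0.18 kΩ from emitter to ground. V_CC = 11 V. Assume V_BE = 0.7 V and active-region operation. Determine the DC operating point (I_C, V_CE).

Thevenize the base divider: V_Th = V_CC·R_2/(R_1+R_2) = 11×33/89 = 4.08 V, R_Th = R_1‖R_2 = 20.8 kΩ.
Base-emitter loop: V_Th = I_B·R_Th + V_BE + (β+1)I_B·R_E, so I_B = (4.08 − 0.7) / (20.8 + 76×0.18) = 0.0981 mA.
I_C = β·I_B = 75×0.0981 = 7.36 mA, and I_E = (β+1)I_B = 7.45 mA.
V_CE = V_CC − I_C·R_C − I_E·R_E = 11 − 7.36×0.47 − 7.45×0.18 = 6.2 V.
V_CE = 6.2 V > 0.2 V confirms active-region operation.

I_C ≈ 7.4 mA, V_CE ≈ 6.2 V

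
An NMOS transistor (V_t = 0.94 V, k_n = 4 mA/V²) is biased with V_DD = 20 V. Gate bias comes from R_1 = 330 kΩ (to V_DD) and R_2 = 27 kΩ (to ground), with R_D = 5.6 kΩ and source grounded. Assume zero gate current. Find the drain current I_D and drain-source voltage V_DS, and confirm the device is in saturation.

I_D ≈ 0.66 mA, V_DS ≈ 16 V

V_G = V_DD·R_2/(R_1+R_2) = 20×27/357 = 1.51 V. With the source grounded, V_GS = V_G = 1.51 V.
Assume saturation: I_D = (k_n/2)(V_GS − V_t)² = (4/2)×(1.51 − 0.94)² = 2×0.573² = 0.656 mA.
V_DS = V_DD − I_D·R_D = 20 − 0.656×5.6 = 16.3 V.
Saturation requires V_DS ≥ V_GS − V_t = 0.573 V; 16.3 ≥ 0.573 ✓.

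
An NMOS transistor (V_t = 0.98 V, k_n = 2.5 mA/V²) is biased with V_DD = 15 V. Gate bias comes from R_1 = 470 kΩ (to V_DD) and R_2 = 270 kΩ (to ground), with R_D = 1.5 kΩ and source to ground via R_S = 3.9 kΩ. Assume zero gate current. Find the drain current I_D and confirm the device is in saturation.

V_G = V_DD·R_2/(R_1+R_2) = 15×270/740 = 5.47 V.
Assume saturation: I_D = (k_n/2)(V_GS − V_t)² with V_GS = V_G − I_D·R_S = 5.47 − 3.9·I_D.
Substituting gives 19·I_D² − 44.8·I_D + 25.2 = 0, with roots I_D = 0.931 or 1.43 mA.
The root I_D = 1.43 mA gives V_GS = -0.088 V ≤ V_t, so take I_D = 0.931 mA.
Then V_GS = 1.84 V and V_DS = V_DD − I_D(R_D+R_S) = 15 − 0.931×5.4 = 9.97 V.
Saturation requires V_DS ≥ V_GS − V_t = 0.863 V; 9.97 ≥ 0.863 ✓.

I_D ≈ 0.93 mA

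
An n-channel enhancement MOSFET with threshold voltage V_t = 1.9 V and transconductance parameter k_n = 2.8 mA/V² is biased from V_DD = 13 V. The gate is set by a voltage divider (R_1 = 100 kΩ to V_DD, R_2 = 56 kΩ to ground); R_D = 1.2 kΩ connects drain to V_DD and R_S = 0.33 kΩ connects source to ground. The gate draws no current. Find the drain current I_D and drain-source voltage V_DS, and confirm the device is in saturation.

V_G = V_DD·R_2/(R_1+R_2) = 13×56/156 = 4.67 V.
Assume saturation: I_D = (k_n/2)(V_GS − V_t)² with V_GS = V_G − I_D·R_S = 4.67 − 0.33·I_D.
Substituting gives 0.152·I_D² − 3.56·I_D + 10.7 = 0, with roots I_D = 3.56 or 19.8 mA.
The root I_D = 19.8 mA gives V_GS = -1.86 V ≤ V_t, so take I_D = 3.56 mA.
Then V_GS = 3.49 V and V_DS = V_DD − I_D(R_D+R_S) = 13 − 3.56×1.53 = 7.56 V.
Saturation requires V_DS ≥ V_GS − V_t = 1.59 V; 7.56 ≥ 1.59 ✓.

I_D ≈ 3.6 mA, V_DS ≈ 7.6 V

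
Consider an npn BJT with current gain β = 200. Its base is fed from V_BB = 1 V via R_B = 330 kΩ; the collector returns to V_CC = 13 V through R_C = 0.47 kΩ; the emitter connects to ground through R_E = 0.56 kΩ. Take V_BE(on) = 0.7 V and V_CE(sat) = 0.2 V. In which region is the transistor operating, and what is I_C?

active; I_C ≈ 0.14 mA

Assume active. Base-emitter loop: I_B = (V_BB − V_BE)/(R_B + (β+1)R_E) = (1 − 0.7)/(330 + 201×0.56) = 0.000678 mA.
I_C = β·I_B = 200×0.000678 = 0.136 mA.
V_CE = V_CC − I_C·R_C − I_E·R_E = 13 − 0.136×0.47 − 0.136×0.56 = 12.9 V > V_CE(sat), so the active-region assumption holds.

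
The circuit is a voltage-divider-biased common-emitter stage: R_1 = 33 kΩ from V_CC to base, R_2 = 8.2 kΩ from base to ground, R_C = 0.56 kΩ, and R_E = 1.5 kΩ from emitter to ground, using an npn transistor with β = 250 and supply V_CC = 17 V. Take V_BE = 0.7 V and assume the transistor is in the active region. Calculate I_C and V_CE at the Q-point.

Thevenize the base divider: V_Th = V_CC·R_2/(R_1+R_2) = 17×8.2/41.2 = 3.38 V, R_Th = R_1‖R_2 = 6.57 kΩ.
Base-emitter loop: V_Th = I_B·R_Th + V_BE + (β+1)I_B·R_E, so I_B = (3.38 − 0.7) / (6.57 + 251×1.5) = 0.00701 mA.
I_C = β·I_B = 250×0.00701 = 1.75 mA, and I_E = (β+1)I_B = 1.76 mA.
V_CE = V_CC − I_C·R_C − I_E·R_E = 17 − 1.75×0.56 − 1.76×1.5 = 13.4 V.
V_CE = 13.4 V > 0.2 V confirms active-region operation.

I_C ≈ 1.8 mA, V_CE ≈ 13 V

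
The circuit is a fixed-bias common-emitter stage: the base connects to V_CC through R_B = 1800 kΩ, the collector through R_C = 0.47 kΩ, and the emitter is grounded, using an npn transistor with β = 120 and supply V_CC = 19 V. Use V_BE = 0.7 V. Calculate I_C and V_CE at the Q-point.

Base loop: V_CC = I_B·R_B + V_BE, so I_B = (19 − 0.7)/1800 kΩ = 0.0102 mA.
In the active region I_C = β·I_B = 120 × 0.0102 = 1.22 mA.
Collector loop: V_CE = V_CC − I_C·R_C = 19 − 1.22×0.47 = 18.4 V.
Since V_CE = 18.4 V > V_CE(sat) ≈ 0.2 V, the transistor is in the active region as assumed.

I_C ≈ 1.2 mA, V_CE ≈ 18 V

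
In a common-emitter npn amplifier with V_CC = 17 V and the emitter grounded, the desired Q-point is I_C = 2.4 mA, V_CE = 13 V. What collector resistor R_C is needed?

R_C ≈ 1.7 kΩ

Collector loop: V_CC = I_C·R_C + V_CE.
R_C = (V_CC − V_CE)/I_C = (17 − 13)/2.4 = 1.67 kΩ.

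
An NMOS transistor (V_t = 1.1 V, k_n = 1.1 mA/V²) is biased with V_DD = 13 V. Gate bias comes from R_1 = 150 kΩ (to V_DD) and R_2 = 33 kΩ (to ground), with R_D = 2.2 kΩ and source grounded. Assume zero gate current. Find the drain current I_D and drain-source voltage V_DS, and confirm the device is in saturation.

V_G = V_DD·R_2/(R_1+R_2) = 13×33/183 = 2.34 V. With the source grounded, V_GS = V_G = 2.34 V.
Assume saturation: I_D = (k_n/2)(V_GS − V_t)² = (1.1/2)×(2.34 − 1.1)² = 0.55×1.24² = 0.852 mA.
V_DS = V_DD − I_D·R_D = 13 − 0.852×2.2 = 11.1 V.
Saturation requires V_DS ≥ V_GS − V_t = 1.24 V; 11.1 ≥ 1.24 ✓.

I_D ≈ 0.85 mA, V_DS ≈ 11 V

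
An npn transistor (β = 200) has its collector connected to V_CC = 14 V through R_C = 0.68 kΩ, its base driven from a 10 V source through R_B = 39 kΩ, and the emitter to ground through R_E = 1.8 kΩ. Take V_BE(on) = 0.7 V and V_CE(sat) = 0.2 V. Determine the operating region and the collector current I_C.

active; I_C ≈ 4.6 mA

Assume active. Base-emitter loop: I_B = (V_BB − V_BE)/(R_B + (β+1)R_E) = (10 − 0.7)/(39 + 201×1.8) = 0.0232 mA.
I_C = β·I_B = 200×0.0232 = 4.64 mA.
V_CE = V_CC − I_C·R_C − I_E·R_E = 14 − 4.64×0.68 − 4.66×1.8 = 2.45 V > V_CE(sat), so the active-region assumption holds.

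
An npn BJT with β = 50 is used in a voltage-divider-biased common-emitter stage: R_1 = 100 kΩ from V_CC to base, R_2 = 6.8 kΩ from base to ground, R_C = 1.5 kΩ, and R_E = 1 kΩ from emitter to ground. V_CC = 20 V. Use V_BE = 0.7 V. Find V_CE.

Thevenize the base divider: V_Th = V_CC·R_2/(R_1+R_2) = 20×6.8/107 = 1.27 V, R_Th = R_1‖R_2 = 6.37 kΩ.
Base-emitter loop: V_Th = I_B·R_Th + V_BE + (β+1)I_B·R_E, so I_B = (1.27 − 0.7) / (6.37 + 51×1) = 0.01 mA.
I_C = β·I_B = 50×0.01 = 0.5 mA, and I_E = (β+1)I_B = 0.51 mA.
V_CE = V_CC − I_C·R_C − I_E·R_E = 20 − 0.5×1.5 − 0.51×1 = 18.7 V.
V_CE = 18.7 V > 0.2 V confirms active-region operation.

V_CE ≈ 19 V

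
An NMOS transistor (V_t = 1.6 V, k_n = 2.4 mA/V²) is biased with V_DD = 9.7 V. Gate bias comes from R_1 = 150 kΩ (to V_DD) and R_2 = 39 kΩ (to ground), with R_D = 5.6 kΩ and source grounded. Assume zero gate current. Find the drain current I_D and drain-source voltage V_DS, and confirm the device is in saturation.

I_D ≈ 0.19 mA, V_DS ≈ 8.6 V

V_G = V_DD·R_2/(R_1+R_2) = 9.7×39/189 = 2 V. With the source grounded, V_GS = V_G = 2 V.
Assume saturation: I_D = (k_n/2)(V_GS − V_t)² = (2.4/2)×(2 − 1.6)² = 1.2×0.402² = 0.194 mA.
V_DS = V_DD − I_D·R_D = 9.7 − 0.194×5.6 = 8.62 V.
Saturation requires V_DS ≥ V_GS − V_t = 0.402 V; 8.62 ≥ 0.402 ✓.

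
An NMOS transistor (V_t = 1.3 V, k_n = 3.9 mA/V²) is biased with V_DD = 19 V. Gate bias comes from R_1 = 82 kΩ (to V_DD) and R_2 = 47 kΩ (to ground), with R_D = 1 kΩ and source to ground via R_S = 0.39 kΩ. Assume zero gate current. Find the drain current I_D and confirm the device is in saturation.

I_D ≈ 8.9 mA

V_G = V_DD·R_2/(R_1+R_2) = 19×47/129 = 6.92 V.
Assume saturation: I_D = (k_n/2)(V_GS − V_t)² with V_GS = V_G − I_D·R_S = 6.92 − 0.39·I_D.
Substituting gives 0.297·I_D² − 9.55·I_D + 61.6 = 0, with roots I_D = 8.93 or 23.3 mA.
The root I_D = 23.3 mA gives V_GS = -2.15 V ≤ V_t, so take I_D = 8.93 mA.
Then V_GS = 3.44 V and V_DS = V_DD − I_D(R_D+R_S) = 19 − 8.93×1.39 = 6.59 V.
Saturation requires V_DS ≥ V_GS − V_t = 2.14 V; 6.59 ≥ 2.14 ✓.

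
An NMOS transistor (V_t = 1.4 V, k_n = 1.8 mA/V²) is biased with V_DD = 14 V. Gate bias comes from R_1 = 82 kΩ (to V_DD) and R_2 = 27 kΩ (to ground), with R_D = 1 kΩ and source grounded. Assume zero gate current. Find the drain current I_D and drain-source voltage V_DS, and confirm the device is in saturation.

I_D ≈ 3.8 mA, V_DS ≈ 10 V

V_G = V_DD·R_2/(R_1+R_2) = 14×27/109 = 3.47 V. With the source grounded, V_GS = V_G = 3.47 V.
Assume saturation: I_D = (k_n/2)(V_GS − V_t)² = (1.8/2)×(3.47 − 1.4)² = 0.9×2.07² = 3.85 mA.
V_DS = V_DD − I_D·R_D = 14 − 3.85×1 = 10.2 V.
Saturation requires V_DS ≥ V_GS − V_t = 2.07 V; 10.2 ≥ 2.07 ✓.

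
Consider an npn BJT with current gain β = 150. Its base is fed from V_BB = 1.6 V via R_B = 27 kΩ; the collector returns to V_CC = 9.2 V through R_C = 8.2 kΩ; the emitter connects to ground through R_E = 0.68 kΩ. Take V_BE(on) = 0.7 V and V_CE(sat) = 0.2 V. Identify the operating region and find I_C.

Assume active: I_B = (1.6 − 0.7)/(27 + 151×0.68) = 0.00694 mA, I_C = β·I_B = 1.04 mA.
Then V_CE = 9.2 − 1.04×8.2 − 1.05×0.68 = -0.049 V < 0.2 V — the active assumption fails.
Re-solve with V_CE = 0.2 V. KCL at the emitter: V_E/R_E = (V_BB−0.7−V_E)/R_B + (V_CC−0.2−V_E)/R_C, giving V_E = 0.694 V.
I_C = (V_CC − 0.2 − V_E)/R_C = (9 − 0.694)/8.2 = 1.01 mA.
Check: I_B = (0.9 − 0.694)/27 = 0.00763 mA, and β·I_B = 1.14 mA > I_C, confirming saturation.

saturation; I_C ≈ 1 mA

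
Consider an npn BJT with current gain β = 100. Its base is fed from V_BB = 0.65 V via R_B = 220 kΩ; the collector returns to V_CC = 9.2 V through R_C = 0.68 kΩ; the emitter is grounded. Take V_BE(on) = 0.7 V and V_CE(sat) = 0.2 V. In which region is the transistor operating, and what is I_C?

cutoff; I_C ≈ 0

V_BB = 0.65 V ≤ V_BE(on) = 0.7 V, so the base-emitter junction is not forward biased.
The transistor is in cutoff: I_B = I_C = 0.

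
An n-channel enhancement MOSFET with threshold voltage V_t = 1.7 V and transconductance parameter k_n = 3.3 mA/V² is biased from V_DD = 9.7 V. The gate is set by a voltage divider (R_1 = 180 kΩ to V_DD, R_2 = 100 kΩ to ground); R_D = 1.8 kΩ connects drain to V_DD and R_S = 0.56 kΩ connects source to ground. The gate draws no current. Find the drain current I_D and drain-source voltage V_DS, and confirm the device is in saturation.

V_G = V_DD·R_2/(R_1+R_2) = 9.7×100/280 = 3.46 V.
Assume saturation: I_D = (k_n/2)(V_GS − V_t)² with V_GS = V_G − I_D·R_S = 3.46 − 0.56·I_D.
Substituting gives 0.517·I_D² − 4.26·I_D + 5.14 = 0, with roots I_D = 1.47 or 6.77 mA.
The root I_D = 6.77 mA gives V_GS = -0.325 V ≤ V_t, so take I_D = 1.47 mA.
Then V_GS = 2.64 V and V_DS = V_DD − I_D(R_D+R_S) = 9.7 − 1.47×2.36 = 6.24 V.
Saturation requires V_DS ≥ V_GS − V_t = 0.943 V; 6.24 ≥ 0.943 ✓.

I_D ≈ 1.5 mA, V_DS ≈ 6.2 V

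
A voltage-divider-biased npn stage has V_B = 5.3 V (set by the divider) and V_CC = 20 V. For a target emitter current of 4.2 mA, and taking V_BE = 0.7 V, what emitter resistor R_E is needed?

R_E ≈ 1.1 kΩ

V_E = V_B − V_BE = 5.3 − 0.7 = 4.6 V.
R_E = V_E / I_E = 4.6 / 4.2 = 1.1 kΩ.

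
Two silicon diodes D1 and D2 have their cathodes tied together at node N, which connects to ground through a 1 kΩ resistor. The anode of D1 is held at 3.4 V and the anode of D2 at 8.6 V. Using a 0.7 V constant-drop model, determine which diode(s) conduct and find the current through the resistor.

Only D2 conducts; I_R ≈ 7.9 mA

Assume both conduct. Then node N would need to be at both 3.4−0.7 = 2.7 V and 8.6−0.7 = 7.9 V, which is impossible.
Assume only D2 conducts: V_N = 8.6 − 0.7 = 7.9 V, so I_R = 7.9/1 = 7.9 mA.
Check D1: its anode-to-cathode voltage is 3.4 − 7.9 = -4.5 V < 0.7 V, so it is off. The assumption is consistent.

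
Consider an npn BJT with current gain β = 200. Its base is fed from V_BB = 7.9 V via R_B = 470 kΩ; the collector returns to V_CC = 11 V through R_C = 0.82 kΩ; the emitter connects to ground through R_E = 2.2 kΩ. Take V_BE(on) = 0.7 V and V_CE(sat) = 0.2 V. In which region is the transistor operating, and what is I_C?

active; I_C ≈ 1.6 mA

Assume active. Base-emitter loop: I_B = (V_BB − V_BE)/(R_B + (β+1)R_E) = (7.9 − 0.7)/(470 + 201×2.2) = 0.00789 mA.
I_C = β·I_B = 200×0.00789 = 1.58 mA.
V_CE = V_CC − I_C·R_C − I_E·R_E = 11 − 1.58×0.82 − 1.59×2.2 = 6.22 V > V_CE(sat), so the active-region assumption holds.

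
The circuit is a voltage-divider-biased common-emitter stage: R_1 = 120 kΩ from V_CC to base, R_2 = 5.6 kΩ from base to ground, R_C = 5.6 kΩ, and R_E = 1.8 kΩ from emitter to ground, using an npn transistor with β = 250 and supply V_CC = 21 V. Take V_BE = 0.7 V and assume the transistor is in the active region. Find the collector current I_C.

Thevenize the base divider: V_Th = V_CC·R_2/(R_1+R_2) = 21×5.6/126 = 0.936 V, R_Th = R_1‖R_2 = 5.35 kΩ.
Base-emitter loop: V_Th = I_B·R_Th + V_BE + (β+1)I_B·R_E, so I_B = (0.936 − 0.7) / (5.35 + 251×1.8) = 0.000517 mA.
I_C = β·I_B = 250×0.000517 = 0.129 mA, and I_E = (β+1)I_B = 0.13 mA.
V_CE = V_CC − I_C·R_C − I_E·R_E = 21 − 0.129×5.6 − 0.13×1.8 = 20 V.
V_CE = 20 V > 0.2 V confirms active-region operation.

I_C ≈ 0.13 mA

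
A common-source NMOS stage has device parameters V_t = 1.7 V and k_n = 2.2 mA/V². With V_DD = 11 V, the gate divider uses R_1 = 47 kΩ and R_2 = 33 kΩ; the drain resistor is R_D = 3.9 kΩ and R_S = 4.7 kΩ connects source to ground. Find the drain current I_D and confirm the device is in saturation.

I_D ≈ 0.47 mA

V_G = V_DD·R_2/(R_1+R_2) = 11×33/80 = 4.54 V.
Assume saturation: I_D = (k_n/2)(V_GS − V_t)² with V_GS = V_G − I_D·R_S = 4.54 − 4.7·I_D.
Substituting gives 24.3·I_D² − 30.3·I_D + 8.86 = 0, with roots I_D = 0.465 or 0.783 mA.
The root I_D = 0.783 mA gives V_GS = 0.856 V ≤ V_t, so take I_D = 0.465 mA.
Then V_GS = 2.35 V and V_DS = V_DD − I_D(R_D+R_S) = 11 − 0.465×8.6 = 7 V.
Saturation requires V_DS ≥ V_GS − V_t = 0.65 V; 7 ≥ 0.65 ✓.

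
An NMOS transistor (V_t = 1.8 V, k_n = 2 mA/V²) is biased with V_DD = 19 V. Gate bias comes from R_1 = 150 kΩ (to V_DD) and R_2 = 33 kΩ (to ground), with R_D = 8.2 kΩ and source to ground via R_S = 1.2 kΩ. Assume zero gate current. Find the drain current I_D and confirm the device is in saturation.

V_G = V_DD·R_2/(R_1+R_2) = 19×33/183 = 3.43 V.
Assume saturation: I_D = (k_n/2)(V_GS − V_t)² with V_GS = V_G − I_D·R_S = 3.43 − 1.2·I_D.
Substituting gives 1.44·I_D² − 4.9·I_D + 2.64 = 0, with roots I_D = 0.672 or 2.73 mA.
The root I_D = 2.73 mA gives V_GS = 0.147 V ≤ V_t, so take I_D = 0.672 mA.
Then V_GS = 2.62 V and V_DS = V_DD − I_D(R_D+R_S) = 19 − 0.672×9.4 = 12.7 V.
Saturation requires V_DS ≥ V_GS − V_t = 0.82 V; 12.7 ≥ 0.82 ✓.

I_D ≈ 0.67 mA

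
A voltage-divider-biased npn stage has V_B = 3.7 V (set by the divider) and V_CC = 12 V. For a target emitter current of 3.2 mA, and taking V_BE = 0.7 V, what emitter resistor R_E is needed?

V_E = V_B − V_BE = 3.7 − 0.7 = 3 V.
R_E = V_E / I_E = 3 / 3.2 = 0.938 kΩ.

R_E ≈ 0.94 kΩ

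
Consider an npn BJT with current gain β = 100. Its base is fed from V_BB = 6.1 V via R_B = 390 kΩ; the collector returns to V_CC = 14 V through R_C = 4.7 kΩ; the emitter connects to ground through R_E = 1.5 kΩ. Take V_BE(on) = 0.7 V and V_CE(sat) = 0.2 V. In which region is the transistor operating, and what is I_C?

active; I_C ≈ 1 mA

Assume active. Base-emitter loop: I_B = (V_BB − V_BE)/(R_B + (β+1)R_E) = (6.1 − 0.7)/(390 + 101×1.5) = 0.00997 mA.
I_C = β·I_B = 100×0.00997 = 0.997 mA.
V_CE = V_CC − I_C·R_C − I_E·R_E = 14 − 0.997×4.7 − 1.01×1.5 = 7.8 V > V_CE(sat), so the active-region assumption holds.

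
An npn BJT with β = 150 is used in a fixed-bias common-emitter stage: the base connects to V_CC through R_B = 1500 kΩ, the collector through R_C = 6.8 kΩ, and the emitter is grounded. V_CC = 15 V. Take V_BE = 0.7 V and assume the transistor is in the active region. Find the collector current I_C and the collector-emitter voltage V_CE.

Base loop: V_CC = I_B·R_B + V_BE, so I_B = (15 − 0.7)/1500 kΩ = 0.00953 mA.
In the active region I_C = β·I_B = 150 × 0.00953 = 1.43 mA.
Collector loop: V_CE = V_CC − I_C·R_C = 15 − 1.43×6.8 = 5.28 V.
Since V_CE = 5.28 V > V_CE(sat) ≈ 0.2 V, the transistor is in the active region as assumed.

I_C ≈ 1.4 mA, V_CE ≈ 5.3 V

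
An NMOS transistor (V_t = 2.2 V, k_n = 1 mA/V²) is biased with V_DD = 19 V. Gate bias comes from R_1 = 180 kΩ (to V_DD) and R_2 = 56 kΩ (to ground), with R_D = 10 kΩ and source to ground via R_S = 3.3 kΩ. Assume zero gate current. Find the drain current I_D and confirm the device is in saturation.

V_G = V_DD·R_2/(R_1+R_2) = 19×56/236 = 4.51 V.
Assume saturation: I_D = (k_n/2)(V_GS − V_t)² with V_GS = V_G − I_D·R_S = 4.51 − 3.3·I_D.
Substituting gives 5.44·I_D² − 8.62·I_D + 2.66 = 0, with roots I_D = 0.421 or 1.16 mA.
The root I_D = 1.16 mA gives V_GS = 0.676 V ≤ V_t, so take I_D = 0.421 mA.
Then V_GS = 3.12 V and V_DS = V_DD − I_D(R_D+R_S) = 19 − 0.421×13.3 = 13.4 V.
Saturation requires V_DS ≥ V_GS − V_t = 0.918 V; 13.4 ≥ 0.918 ✓.

I_D ≈ 0.42 mA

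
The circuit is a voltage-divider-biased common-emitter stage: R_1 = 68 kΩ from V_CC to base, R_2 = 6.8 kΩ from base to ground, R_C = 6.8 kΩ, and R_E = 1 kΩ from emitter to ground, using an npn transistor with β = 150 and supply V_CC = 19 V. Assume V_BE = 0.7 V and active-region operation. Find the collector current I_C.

I_C ≈ 0.98 mA

Thevenize the base divider: V_Th = V_CC·R_2/(R_1+R_2) = 19×6.8/74.8 = 1.73 V, R_Th = R_1‖R_2 = 6.18 kΩ.
Base-emitter loop: V_Th = I_B·R_Th + V_BE + (β+1)I_B·R_E, so I_B = (1.73 − 0.7) / (6.18 + 151×1) = 0.00654 mA.
I_C = β·I_B = 150×0.00654 = 0.98 mA, and I_E = (β+1)I_B = 0.987 mA.
V_CE = V_CC − I_C·R_C − I_E·R_E = 19 − 0.98×6.8 − 0.987×1 = 11.3 V.
V_CE = 11.3 V > 0.2 V confirms active-region operation.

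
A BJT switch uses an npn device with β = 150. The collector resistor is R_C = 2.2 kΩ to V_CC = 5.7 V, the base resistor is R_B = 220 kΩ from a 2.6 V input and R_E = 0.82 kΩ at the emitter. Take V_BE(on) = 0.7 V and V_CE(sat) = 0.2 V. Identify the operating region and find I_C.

active; I_C ≈ 0.83 mA

Assume active. Base-emitter loop: I_B = (V_BB − V_BE)/(R_B + (β+1)R_E) = (2.6 − 0.7)/(220 + 151×0.82) = 0.00553 mA.
I_C = β·I_B = 150×0.00553 = 0.829 mA.
V_CE = V_CC − I_C·R_C − I_E·R_E = 5.7 − 0.829×2.2 − 0.834×0.82 = 3.19 V > V_CE(sat), so the active-region assumption holds.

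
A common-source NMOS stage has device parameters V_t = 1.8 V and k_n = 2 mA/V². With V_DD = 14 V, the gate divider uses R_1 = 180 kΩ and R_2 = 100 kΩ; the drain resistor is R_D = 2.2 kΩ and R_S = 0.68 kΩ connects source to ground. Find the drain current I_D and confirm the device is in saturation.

V_G = V_DD·R_2/(R_1+R_2) = 14×100/280 = 5 V.
Assume saturation: I_D = (k_n/2)(V_GS − V_t)² with V_GS = V_G − I_D·R_S = 5 − 0.68·I_D.
Substituting gives 0.462·I_D² − 5.35·I_D + 10.2 = 0, with roots I_D = 2.42 or 9.16 mA.
The root I_D = 9.16 mA gives V_GS = -1.23 V ≤ V_t, so take I_D = 2.42 mA.
Then V_GS = 3.36 V and V_DS = V_DD − I_D(R_D+R_S) = 14 − 2.42×2.88 = 7.03 V.
Saturation requires V_DS ≥ V_GS − V_t = 1.56 V; 7.03 ≥ 1.56 ✓.

I_D ≈ 2.4 mA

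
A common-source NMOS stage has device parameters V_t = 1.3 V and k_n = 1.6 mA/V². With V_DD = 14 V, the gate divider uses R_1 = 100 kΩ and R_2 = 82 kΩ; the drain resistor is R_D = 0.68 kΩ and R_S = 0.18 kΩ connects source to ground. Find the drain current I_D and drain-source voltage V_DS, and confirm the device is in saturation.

I_D ≈ 9.1 mA, V_DS ≈ 6.2 V

V_G = V_DD·R_2/(R_1+R_2) = 14×82/182 = 6.31 V.
Assume saturation: I_D = (k_n/2)(V_GS − V_t)² with V_GS = V_G − I_D·R_S = 6.31 − 0.18·I_D.
Substituting gives 0.0259·I_D² − 2.44·I_D + 20.1 = 0, with roots I_D = 9.09 or 85.1 mA.
The root I_D = 85.1 mA gives V_GS = -9.02 V ≤ V_t, so take I_D = 9.09 mA.
Then V_GS = 4.67 V and V_DS = V_DD − I_D(R_D+R_S) = 14 − 9.09×0.86 = 6.18 V.
Saturation requires V_DS ≥ V_GS − V_t = 3.37 V; 6.18 ≥ 3.37 ✓.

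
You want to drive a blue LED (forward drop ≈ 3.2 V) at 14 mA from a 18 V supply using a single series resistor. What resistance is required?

R ≈ 1.1 kΩ

The resistor drops V_S − V_D = 18 − 3.2 = 14.8 V at 14 mA.
R = 14.8 V / 14 mA = 1.06 kΩ.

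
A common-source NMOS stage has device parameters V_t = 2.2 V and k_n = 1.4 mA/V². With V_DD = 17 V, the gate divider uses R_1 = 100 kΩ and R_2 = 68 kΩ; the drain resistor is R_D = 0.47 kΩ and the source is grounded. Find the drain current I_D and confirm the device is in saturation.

I_D ≈ 15 mA

V_G = V_DD·R_2/(R_1+R_2) = 17×68/168 = 6.88 V. With the source grounded, V_GS = V_G = 6.88 V.
Assume saturation: I_D = (k_n/2)(V_GS − V_t)² = (1.4/2)×(6.88 − 2.2)² = 0.7×4.68² = 15.3 mA.
V_DS = V_DD − I_D·R_D = 17 − 15.3×0.47 = 9.79 V.
Saturation requires V_DS ≥ V_GS − V_t = 4.68 V; 9.79 ≥ 4.68 ✓.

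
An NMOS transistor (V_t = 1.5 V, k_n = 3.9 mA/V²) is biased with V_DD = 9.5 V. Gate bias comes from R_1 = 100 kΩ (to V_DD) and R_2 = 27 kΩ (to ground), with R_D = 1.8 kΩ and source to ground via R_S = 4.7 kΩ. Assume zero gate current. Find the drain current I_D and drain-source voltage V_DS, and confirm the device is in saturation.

I_D ≈ 0.07 mA, V_DS ≈ 9 V

V_G = V_DD·R_2/(R_1+R_2) = 9.5×27/127 = 2.02 V.
Assume saturation: I_D = (k_n/2)(V_GS − V_t)² with V_GS = V_G − I_D·R_S = 2.02 − 4.7·I_D.
Substituting gives 43.1·I_D² − 10.5·I_D + 0.527 = 0, with roots I_D = 0.0702 or 0.174 mA.
The root I_D = 0.174 mA gives V_GS = 1.2 V ≤ V_t, so take I_D = 0.0702 mA.
Then V_GS = 1.69 V and V_DS = V_DD − I_D(R_D+R_S) = 9.5 − 0.0702×6.5 = 9.04 V.
Saturation requires V_DS ≥ V_GS − V_t = 0.19 V; 9.04 ≥ 0.19 ✓.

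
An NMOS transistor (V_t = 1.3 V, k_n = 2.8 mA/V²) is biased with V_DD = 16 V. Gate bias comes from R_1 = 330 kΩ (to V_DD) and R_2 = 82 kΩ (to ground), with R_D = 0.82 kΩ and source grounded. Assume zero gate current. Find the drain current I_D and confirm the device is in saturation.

V_G = V_DD·R_2/(R_1+R_2) = 16×82/412 = 3.18 V. With the source grounded, V_GS = V_G = 3.18 V.
Assume saturation: I_D = (k_n/2)(V_GS − V_t)² = (2.8/2)×(3.18 − 1.3)² = 1.4×1.88² = 4.97 mA.
V_DS = V_DD − I_D·R_D = 16 − 4.97×0.82 = 11.9 V.
Saturation requires V_DS ≥ V_GS − V_t = 1.88 V; 11.9 ≥ 1.88 ✓.

I_D ≈ 5 mA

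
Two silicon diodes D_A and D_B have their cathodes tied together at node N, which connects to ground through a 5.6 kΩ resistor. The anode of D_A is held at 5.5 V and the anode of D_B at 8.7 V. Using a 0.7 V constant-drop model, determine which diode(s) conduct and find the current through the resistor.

Assume both conduct. Then node N would need to be at both 5.5−0.7 = 4.8 V and 8.7−0.7 = 8 V, which is impossible.
Assume only D_B conducts: V_N = 8.7 − 0.7 = 8 V, so I_R = 8/5.6 = 1.43 mA.
Check D_A: its anode-to-cathode voltage is 5.5 − 8 = -2.5 V < 0.7 V, so it is off. The assumption is consistent.

Only D_B conducts; I_R ≈ 1.4 mA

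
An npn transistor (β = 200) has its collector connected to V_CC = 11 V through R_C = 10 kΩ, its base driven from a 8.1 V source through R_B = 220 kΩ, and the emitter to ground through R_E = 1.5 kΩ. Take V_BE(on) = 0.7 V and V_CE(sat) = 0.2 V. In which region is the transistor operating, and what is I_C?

Assume active: I_B = (8.1 − 0.7)/(220 + 201×1.5) = 0.0142 mA, I_C = β·I_B = 2.84 mA.
Then V_CE = 11 − 2.84×10 − 2.85×1.5 = -21.7 V < 0.2 V — the active assumption fails.
Re-solve with V_CE = 0.2 V. KCL at the emitter: V_E/R_E = (V_BB−0.7−V_E)/R_B + (V_CC−0.2−V_E)/R_C, giving V_E = 1.44 V.
I_C = (V_CC − 0.2 − V_E)/R_C = (10.8 − 1.44)/10 = 0.936 mA.
Check: I_B = (7.4 − 1.44)/220 = 0.0271 mA, and β·I_B = 5.41 mA > I_C, confirming saturation.

saturation; I_C ≈ 0.94 mA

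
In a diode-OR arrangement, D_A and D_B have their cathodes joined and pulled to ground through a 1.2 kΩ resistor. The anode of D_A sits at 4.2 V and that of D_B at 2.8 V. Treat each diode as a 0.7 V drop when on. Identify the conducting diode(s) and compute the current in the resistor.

Assume both conduct. Then node N would need to be at both 4.2−0.7 = 3.5 V and 2.8−0.7 = 2.1 V, which is impossible.
Assume only D_A conducts: V_N = 4.2 − 0.7 = 3.5 V, so I_R = 3.5/1.2 = 2.92 mA.
Check D_B: its anode-to-cathode voltage is 2.8 − 3.5 = -0.7 V < 0.7 V, so it is off. The assumption is consistent.

Only D_A conducts; I_R ≈ 2.9 mA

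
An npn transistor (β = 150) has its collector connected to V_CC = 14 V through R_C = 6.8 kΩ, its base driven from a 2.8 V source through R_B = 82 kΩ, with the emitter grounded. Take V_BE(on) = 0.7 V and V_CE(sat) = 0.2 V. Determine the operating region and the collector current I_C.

saturation; I_C ≈ 2 mA

Assume active: I_B = (2.8 − 0.7)/82 = 0.0256 mA, giving I_C = β·I_B = 3.84 mA.
But then V_CE = 14 − 3.84×6.8 = -12.1 V < V_CE(sat) = 0.2 V — impossible in the active region.
So the transistor is saturated. With V_CE = 0.2 V, I_C = (V_CC − 0.2)/R_C = 13.8/6.8 = 2.03 mA.
Check: β·I_B = 3.84 mA > I_C = 2.03 mA, confirming saturation.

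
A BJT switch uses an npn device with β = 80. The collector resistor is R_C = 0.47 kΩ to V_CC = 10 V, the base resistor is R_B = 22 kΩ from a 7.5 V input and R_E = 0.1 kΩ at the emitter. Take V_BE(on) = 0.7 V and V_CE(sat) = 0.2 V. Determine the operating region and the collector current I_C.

Assume active: I_B = (7.5 − 0.7)/(22 + 81×0.1) = 0.226 mA, I_C = β·I_B = 18.1 mA.
Then V_CE = 10 − 18.1×0.47 − 18.3×0.1 = -0.324 V < 0.2 V — the active assumption fails.
Re-solve with V_CE = 0.2 V. KCL at the emitter: V_E/R_E = (V_BB−0.7−V_E)/R_B + (V_CC−0.2−V_E)/R_C, giving V_E = 1.74 V.
I_C = (V_CC − 0.2 − V_E)/R_C = (9.8 − 1.74)/0.47 = 17.2 mA.
Check: I_B = (6.8 − 1.74)/22 = 0.23 mA, and β·I_B = 18.4 mA > I_C, confirming saturation.

saturation; I_C ≈ 17 mA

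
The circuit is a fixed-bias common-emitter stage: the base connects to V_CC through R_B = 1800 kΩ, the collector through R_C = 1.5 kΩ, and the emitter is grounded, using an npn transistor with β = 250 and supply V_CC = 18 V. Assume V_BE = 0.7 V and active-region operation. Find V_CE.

Base loop: V_CC = I_B·R_B + V_BE, so I_B = (18 − 0.7)/1800 kΩ = 0.00961 mA.
In the active region I_C = β·I_B = 250 × 0.00961 = 2.4 mA.
Collector loop: V_CE = V_CC − I_C·R_C = 18 − 2.4×1.5 = 14.4 V.
Since V_CE = 14.4 V > V_CE(sat) ≈ 0.2 V, the transistor is in the active region as assumed.

V_CE ≈ 14 V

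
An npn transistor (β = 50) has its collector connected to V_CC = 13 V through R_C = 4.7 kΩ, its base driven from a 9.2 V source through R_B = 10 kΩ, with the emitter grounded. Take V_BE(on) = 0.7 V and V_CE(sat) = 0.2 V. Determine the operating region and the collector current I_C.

Assume active: I_B = (9.2 − 0.7)/10 = 0.85 mA, giving I_C = β·I_B = 42.5 mA.
But then V_CE = 13 − 42.5×4.7 = -187 V < V_CE(sat) = 0.2 V — impossible in the active region.
So the transistor is saturated. With V_CE = 0.2 V, I_C = (V_CC − 0.2)/R_C = 12.8/4.7 = 2.72 mA.
Check: β·I_B = 42.5 mA > I_C = 2.72 mA, confirming saturation.

saturation; I_C ≈ 2.7 mA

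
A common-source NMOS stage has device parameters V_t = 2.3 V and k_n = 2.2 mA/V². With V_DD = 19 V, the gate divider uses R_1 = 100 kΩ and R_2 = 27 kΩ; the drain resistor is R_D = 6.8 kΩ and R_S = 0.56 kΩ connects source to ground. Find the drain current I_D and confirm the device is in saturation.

V_G = V_DD·R_2/(R_1+R_2) = 19×27/127 = 4.04 V.
Assume saturation: I_D = (k_n/2)(V_GS − V_t)² with V_GS = V_G − I_D·R_S = 4.04 − 0.56·I_D.
Substituting gives 0.345·I_D² − 3.14·I_D + 3.33 = 0, with roots I_D = 1.22 or 7.89 mA.
The root I_D = 7.89 mA gives V_GS = -0.378 V ≤ V_t, so take I_D = 1.22 mA.
Then V_GS = 3.35 V and V_DS = V_DD − I_D(R_D+R_S) = 19 − 1.22×7.36 = 10 V.
Saturation requires V_DS ≥ V_GS − V_t = 1.05 V; 10 ≥ 1.05 ✓.

I_D ≈ 1.2 mA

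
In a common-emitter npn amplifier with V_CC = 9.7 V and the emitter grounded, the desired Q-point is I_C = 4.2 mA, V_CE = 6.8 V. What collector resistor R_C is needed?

R_C ≈ 0.69 kΩ

Collector loop: V_CC = I_C·R_C + V_CE.
R_C = (V_CC − V_CE)/I_C = (9.7 − 6.8)/4.2 = 0.69 kΩ.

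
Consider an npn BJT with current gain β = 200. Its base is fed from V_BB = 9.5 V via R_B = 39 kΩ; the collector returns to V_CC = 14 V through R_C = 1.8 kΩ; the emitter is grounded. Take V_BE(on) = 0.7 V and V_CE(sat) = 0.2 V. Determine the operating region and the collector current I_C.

Assume active: I_B = (9.5 − 0.7)/39 = 0.226 mA, giving I_C = β·I_B = 45.1 mA.
But then V_CE = 14 − 45.1×1.8 = -67.2 V < V_CE(sat) = 0.2 V — impossible in the active region.
So the transistor is saturated. With V_CE = 0.2 V, I_C = (V_CC − 0.2)/R_C = 13.8/1.8 = 7.67 mA.
Check: β·I_B = 45.1 mA > I_C = 7.67 mA, confirming saturation.

saturation; I_C ≈ 7.7 mA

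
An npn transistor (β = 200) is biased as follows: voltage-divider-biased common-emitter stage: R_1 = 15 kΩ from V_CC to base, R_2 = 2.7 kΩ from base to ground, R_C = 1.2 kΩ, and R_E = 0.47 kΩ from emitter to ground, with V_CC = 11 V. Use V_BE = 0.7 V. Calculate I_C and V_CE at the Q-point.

Thevenize the base divider: V_Th = V_CC·R_2/(R_1+R_2) = 11×2.7/17.7 = 1.68 V, R_Th = R_1‖R_2 = 2.29 kΩ.
Base-emitter loop: V_Th = I_B·R_Th + V_BE + (β+1)I_B·R_E, so I_B = (1.68 − 0.7) / (2.29 + 201×0.47) = 0.0101 mA.
I_C = β·I_B = 200×0.0101 = 2.02 mA, and I_E = (β+1)I_B = 2.03 mA.
V_CE = V_CC − I_C·R_C − I_E·R_E = 11 − 2.02×1.2 − 2.03×0.47 = 7.62 V.
V_CE = 7.62 V > 0.2 V confirms active-region operation.

I_C ≈ 2 mA, V_CE ≈ 7.6 V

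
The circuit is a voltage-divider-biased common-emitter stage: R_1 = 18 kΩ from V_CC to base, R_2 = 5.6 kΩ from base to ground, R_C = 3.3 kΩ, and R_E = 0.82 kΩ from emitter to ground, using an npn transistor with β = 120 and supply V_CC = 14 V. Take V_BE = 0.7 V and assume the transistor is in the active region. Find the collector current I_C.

Thevenize the base divider: V_Th = V_CC·R_2/(R_1+R_2) = 14×5.6/23.6 = 3.32 V, R_Th = R_1‖R_2 = 4.27 kΩ.
Base-emitter loop: V_Th = I_B·R_Th + V_BE + (β+1)I_B·R_E, so I_B = (3.32 − 0.7) / (4.27 + 121×0.82) = 0.0253 mA.
I_C = β·I_B = 120×0.0253 = 3.04 mA, and I_E = (β+1)I_B = 3.07 mA.
V_CE = V_CC − I_C·R_C − I_E·R_E = 14 − 3.04×3.3 − 3.07×0.82 = 1.45 V.
V_CE = 1.45 V > 0.2 V confirms active-region operation.

I_C ≈ 3 mA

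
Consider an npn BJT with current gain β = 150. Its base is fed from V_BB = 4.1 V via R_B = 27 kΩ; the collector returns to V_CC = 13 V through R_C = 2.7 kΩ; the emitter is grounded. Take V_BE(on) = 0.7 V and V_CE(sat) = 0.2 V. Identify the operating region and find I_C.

saturation; I_C ≈ 4.7 mA

Assume active: I_B = (4.1 − 0.7)/27 = 0.126 mA, giving I_C = β·I_B = 18.9 mA.
But then V_CE = 13 − 18.9×2.7 = -38 V < V_CE(sat) = 0.2 V — impossible in the active region.
So the transistor is saturated. With V_CE = 0.2 V, I_C = (V_CC − 0.2)/R_C = 12.8/2.7 = 4.74 mA.
Check: β·I_B = 18.9 mA > I_C = 4.74 mA, confirming saturation.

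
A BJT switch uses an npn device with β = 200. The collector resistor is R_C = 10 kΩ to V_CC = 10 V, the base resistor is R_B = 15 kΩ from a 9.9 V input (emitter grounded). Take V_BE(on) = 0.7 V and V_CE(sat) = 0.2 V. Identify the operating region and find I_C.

saturation; I_C ≈ 0.98 mA

Assume active: I_B = (9.9 − 0.7)/15 = 0.613 mA, giving I_C = β·I_B = 123 mA.
But then V_CE = 10 − 123×10 = -1220 V < V_CE(sat) = 0.2 V — impossible in the active region.
So the transistor is saturated. With V_CE = 0.2 V, I_C = (V_CC − 0.2)/R_C = 9.8/10 = 0.98 mA.
Check: β·I_B = 123 mA > I_C = 0.98 mA, confirming saturation.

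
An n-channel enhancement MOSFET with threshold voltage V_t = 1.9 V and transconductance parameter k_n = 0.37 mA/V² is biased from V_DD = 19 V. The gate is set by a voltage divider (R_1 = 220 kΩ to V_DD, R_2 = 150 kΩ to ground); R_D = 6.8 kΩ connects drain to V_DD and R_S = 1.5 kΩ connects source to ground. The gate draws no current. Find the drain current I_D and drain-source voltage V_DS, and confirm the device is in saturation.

I_D ≈ 1.8 mA, V_DS ≈ 4.1 V

V_G = V_DD·R_2/(R_1+R_2) = 19×150/370 = 7.7 V.
Assume saturation: I_D = (k_n/2)(V_GS − V_t)² with V_GS = V_G − I_D·R_S = 7.7 − 1.5·I_D.
Substituting gives 0.416·I_D² − 4.22·I_D + 6.23 = 0, with roots I_D = 1.79 or 8.35 mA.
The root I_D = 8.35 mA gives V_GS = -4.82 V ≤ V_t, so take I_D = 1.79 mA.
Then V_GS = 5.01 V and V_DS = V_DD − I_D(R_D+R_S) = 19 − 1.79×8.3 = 4.12 V.
Saturation requires V_DS ≥ V_GS − V_t = 3.11 V; 4.12 ≥ 3.11 ✓.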